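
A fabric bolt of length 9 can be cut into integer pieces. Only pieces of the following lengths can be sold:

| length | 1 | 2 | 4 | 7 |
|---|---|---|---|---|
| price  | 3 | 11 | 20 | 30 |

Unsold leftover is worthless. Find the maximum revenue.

Let best[k] be the best obtainable value from length k. For each k, try every first piece i and keep the best of price[i] + best[k−i].
best[1] = 3
best[2] = 11
best[3] = 14  (first piece 1, then best[2]=11)
best[4] = 22  (first piece 2, then best[2]=11)
best[5] = 25  (first piece 1, then best[4]=22)
best[6] = 33  (first piece 2, then best[4]=22)
best[7] = 36  (first piece 1, then best[6]=33)
best[8] = 44  (first piece 2, then best[6]=33)
best[9] = 47  (first piece 1, then best[8]=44)
One optimal cutting: 2 + 2 + 2 + 2 + 1 → $47.

47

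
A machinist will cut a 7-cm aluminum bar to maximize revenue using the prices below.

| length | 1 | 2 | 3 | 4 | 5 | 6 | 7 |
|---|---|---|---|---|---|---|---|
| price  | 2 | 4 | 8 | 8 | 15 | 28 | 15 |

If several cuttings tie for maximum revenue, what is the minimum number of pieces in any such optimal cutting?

2

Let r[k] be the best obtainable value from length k. For each k, try every first piece i and keep the best of price[i] + r[k−i].
r[1] = 2
r[2] = max(2+2, 4+0) = 4
r[3] = max(2+4, 4+2, 8+0) = 8
r[4] = max(2+8, 4+4, 8+2, 8+0) = 10
r[5] = max(2+10, 4+8, 8+4, 8+2, 15+0) = 15
r[6] = max(2+15, 4+10, 8+8, 8+4, 15+2, 28+0) = 28
r[7] = max(2+28, 4+15, 8+10, …, 28+2, 15+0) = 30
Maximum revenue is $30.
Now minimize piece count subject to staying optimal: for each k, pieces[k] = 1 + min over i with p[i]+r[k−i]=r[k] of pieces[k−i].
pieces[4] = 2
pieces[5] = 1
pieces[6] = 1
pieces[7] = 2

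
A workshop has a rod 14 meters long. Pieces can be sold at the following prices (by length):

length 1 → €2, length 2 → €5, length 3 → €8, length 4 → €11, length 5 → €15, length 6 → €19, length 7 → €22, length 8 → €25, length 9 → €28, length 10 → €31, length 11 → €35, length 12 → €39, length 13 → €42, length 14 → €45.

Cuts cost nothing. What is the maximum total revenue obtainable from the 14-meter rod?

Consider every possible first cut. R[k] is the best of p[i]+R[k−i] over all sellable i≤k.
R[1] = 2
R[2] = max(2+2, 5+0) = 5
R[3] = max(2+5, 5+2, 8+0) = 8
R[4] = max(2+8, 5+5, 8+2, 11+0) = 11
R[5] = max(2+11, 5+8, 8+5, 11+2, 15+0) = 15
R[6] = max(2+15, 5+11, 8+8, 11+5, 15+2, 19+0) = 19
R[7] = max(2+19, 5+15, 8+11, …, 19+2, 22+0) = 22
R[8] = max(2+22, 5+19, 8+15, …, 22+2, 25+0) = 25
R[9] = max(2+25, 5+22, 8+19, …, 25+2, 28+0) = 28
R[10] = max(2+28, 5+25, 8+22, …, 28+2, 31+0) = 31
R[11] = max(2+31, 5+28, 8+25, …, 31+2, 35+0) = 35
R[12] = max(2+35, 5+31, 8+28, …, 35+2, 39+0) = 39
R[13] = max(2+39, 5+35, 8+31, …, 39+2, 42+0) = 42
R[14] = max(2+42, 5+39, 8+35, …, 42+2, 45+0) = 45
Best is to sell the whole 14-meter piece uncut for €45.

45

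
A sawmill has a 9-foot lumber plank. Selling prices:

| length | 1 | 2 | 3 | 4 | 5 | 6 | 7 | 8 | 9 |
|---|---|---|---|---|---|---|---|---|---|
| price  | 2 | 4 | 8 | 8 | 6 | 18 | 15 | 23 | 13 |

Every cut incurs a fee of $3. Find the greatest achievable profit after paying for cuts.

Build net[k] bottom-up: net[k] = max over allowed piece i of (p[i] + net[k−i]) − 3 per cut.
net[1] = 2
net[2] = 4
net[3] = 8
net[4] = 8
net[5] = 9  (first piece 2, then net[3]=8)
net[6] = 18
net[7] = 17  (first piece 1, then net[6]=18)
net[8] = 23
net[9] = 23  (first piece 3, then net[6]=18)
One optimal plan: pieces 6 + 3 (1 cut) → $26 − $3 = $23.

23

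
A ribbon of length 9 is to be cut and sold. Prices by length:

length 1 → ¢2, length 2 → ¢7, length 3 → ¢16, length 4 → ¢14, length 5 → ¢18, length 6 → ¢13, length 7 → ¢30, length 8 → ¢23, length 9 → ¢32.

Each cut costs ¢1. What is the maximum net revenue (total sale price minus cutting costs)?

46

Build v[k] bottom-up: v[k] = max over allowed piece i of (p[i] + v[k−i]) − 1 per cut.
v[1] = 2
v[2] = max(2+2-1, 7+0) = 7
v[3] = max(2+7-1, 7+2-1, 16+0) = 16
v[4] = max(2+16-1, 7+7-1, 16+2-1, 14+0) = 17
v[5] = max(2+17-1, 7+16-1, 16+7-1, 14+2-1, 18+0) = 22
v[6] = max(2+22-1, 7+17-1, 16+16-1, 14+7-1, 18+2-1, 13+0) = 31
v[7] = max(2+31-1, 7+22-1, 16+17-1, …, 13+2-1, 30+0) = 32
v[8] = max(2+32-1, 7+31-1, 16+22-1, …, 30+2-1, 23+0) = 37
v[9] = max(2+37-1, 7+32-1, 16+31-1, …, 23+2-1, 32+0) = 46
One optimal plan: pieces 3 + 3 + 3 (2 cuts) → ¢48 − ¢2 = ¢46.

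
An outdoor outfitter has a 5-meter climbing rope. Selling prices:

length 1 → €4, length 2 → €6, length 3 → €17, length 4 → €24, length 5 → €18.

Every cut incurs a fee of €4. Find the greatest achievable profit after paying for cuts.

Let r[k] be the best obtainable value from length k. For each k, try every first piece i and keep the best of price[i] + r[k−i] minus the 4 cut fee when i<k.
r[1] = 4
r[2] = 6
r[3] = 17
r[4] = 24
r[5] = 24  (first piece 1, then r[4]=24)
One optimal plan: pieces 4 + 1 (1 cut) → €28 − €4 = €24.

24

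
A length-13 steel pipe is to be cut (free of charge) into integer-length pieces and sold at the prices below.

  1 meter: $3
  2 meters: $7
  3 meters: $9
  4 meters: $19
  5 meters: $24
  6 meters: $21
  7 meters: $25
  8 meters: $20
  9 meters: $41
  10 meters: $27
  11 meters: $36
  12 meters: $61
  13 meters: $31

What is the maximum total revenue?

Consider every possible first cut. best[k] is the best of p[i]+best[k−i] over all sellable i≤k.
best[1] = 3
best[2] = max(3+3, 7+0) = 7
best[3] = max(3+7, 7+3, 9+0) = 10
best[4] = max(3+10, 7+7, 9+3, 19+0) = 19
best[5] = max(3+19, 7+10, 9+7, 19+3, 24+0) = 24
best[6] = max(3+24, 7+19, 9+10, 19+7, 24+3, 21+0) = 27
best[7] = max(3+27, 7+24, 9+19, …, 21+3, 25+0) = 31
best[8] = max(3+31, 7+27, 9+24, …, 25+3, 20+0) = 38
best[9] = max(3+38, 7+31, 9+27, …, 20+3, 41+0) = 43
best[10] = max(3+43, 7+38, 9+31, …, 41+3, 27+0) = 48
best[11] = max(3+48, 7+43, 9+38, …, 27+3, 36+0) = 51
best[12] = max(3+51, 7+48, 9+43, …, 36+3, 61+0) = 61
best[13] = max(3+61, 7+51, 9+48, …, 61+3, 31+0) = 64
One optimal cutting: 12 + 1 → $61 + $3 = $64.

64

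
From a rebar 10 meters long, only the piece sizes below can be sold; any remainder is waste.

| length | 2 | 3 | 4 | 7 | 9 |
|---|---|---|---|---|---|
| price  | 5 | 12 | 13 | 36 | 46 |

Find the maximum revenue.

Let r[k] be the best obtainable value from length k. For each k, try every first piece i and keep the best of price[i] + r[k−i].
r[1] = 0
r[2] = 5
r[3] = 12
r[4] = 13
r[5] = 17  (first piece 2, then r[3]=12)
r[6] = 24  (first piece 3, then r[3]=12)
r[7] = 36
r[8] = 36
r[9] = 46
r[10] = 48  (first piece 3, then r[7]=36)
One optimal cutting: 7 + 3 → ₹48.

48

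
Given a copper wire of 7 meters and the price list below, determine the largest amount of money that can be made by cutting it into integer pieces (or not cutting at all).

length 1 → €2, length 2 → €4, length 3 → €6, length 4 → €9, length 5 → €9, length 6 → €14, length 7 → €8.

Let R[k] be the best obtainable value from length k. For each k, try every first piece i and keep the best of price[i] + R[k−i].
R[1] = 2
R[2] = 4  (first piece 1, then R[1]=2)
R[3] = 6  (first piece 1, then R[2]=4)
R[4] = 9
R[5] = 11  (first piece 1, then R[4]=9)
R[6] = 14
R[7] = 16  (first piece 1, then R[6]=14)
One optimal cutting: 6 + 1 → €14 + €2 = €16.

16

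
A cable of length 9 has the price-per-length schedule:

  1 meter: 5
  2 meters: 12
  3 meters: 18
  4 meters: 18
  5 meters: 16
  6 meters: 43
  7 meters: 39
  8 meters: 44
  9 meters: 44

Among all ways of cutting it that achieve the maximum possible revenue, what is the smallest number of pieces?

Build r[k] bottom-up: r[k] = max over allowed piece i of (p[i] + r[k−i]).
r[1] = 5
r[2] = max(5+5, 12+0) = 12
r[3] = max(5+12, 12+5, 18+0) = 18
r[4] = max(5+18, 12+12, 18+5, 18+0) = 24
r[5] = max(5+24, 12+18, 18+12, 18+5, 16+0) = 30
r[6] = max(5+30, 12+24, 18+18, 18+12, 16+5, 43+0) = 43
r[7] = max(5+43, 12+30, 18+24, …, 43+5, 39+0) = 48
r[8] = max(5+48, 12+43, 18+30, …, 39+5, 44+0) = 55
r[9] = max(5+55, 12+48, 18+43, …, 44+5, 44+0) = 61
Maximum revenue is 61.
Now minimize piece count subject to staying optimal: for each k, pieces[k] = 1 + min over i with p[i]+r[k−i]=r[k] of pieces[k−i].
pieces[6] = 1
pieces[7] = 2
pieces[8] = 2
pieces[9] = 2

2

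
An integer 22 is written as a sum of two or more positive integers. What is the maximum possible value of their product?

2916

Fill P[k] for k=2..22: at each k try every first piece i and multiply by the better of (k−i) uncut or P[k−i].
P[2] = 1*max(1,0) = 1*1 = 1
P[3] = max(1*2, 2*1) = 2
P[4] = max(1*3, 2*2, 3*1) = 4
P[5] = max(1*4, 2*3, 3*2, 4*1) = 6
P[6] = max(1*6, 2*4, 3*3, 4*2, 5*1) = 9
P[7] = max(1*9, 2*6, 3*4, 4*3, 5*2, 6*1) = 12
P[8] = max(1*12, 2*9, 3*6, …, 6*2, 7*1) = 18
P[9] = max(1*18, 2*12, 3*9, …, 7*2, 8*1) = 27
P[10] = max(1*27, 2*18, 3*12, …, 8*2, 9*1) = 36
P[11] = max(1*36, 2*27, 3*18, …, 9*2, 10*1) = 54
P[12] = max(1*54, 2*36, 3*27, …, 10*2, 11*1) = 81
P[13] = max(1*81, 2*54, 3*36, …, 11*2, 12*1) = 108
P[14] = max(1*108, 2*81, 3*54, …, 12*2, 13*1) = 162
P[15] = max(1*162, 2*108, 3*81, …, 13*2, 14*1) = 243
P[16] = max(1*243, 2*162, 3*108, …, 14*2, 15*1) = 324
P[17] = max(1*324, 2*243, 3*162, …, 15*2, 16*1) = 486
P[18] = max(1*486, 2*324, 3*243, …, 16*2, 17*1) = 729
P[19] = max(1*729, 2*486, 3*324, …, 17*2, 18*1) = 972
P[20] = max(1*972, 2*729, 3*486, …, 18*2, 19*1) = 1458
P[21] = max(1*1458, 2*972, 3*729, …, 19*2, 20*1) = 2187
P[22] = max(1*2187, 2*1458, 3*972, …, 20*2, 21*1) = 2916
One optimal split: 3 + 3 + 3 + 3 + 3 + 3 + 2 + 2; product 3*3*3*3*3*3*2*2 = 2916.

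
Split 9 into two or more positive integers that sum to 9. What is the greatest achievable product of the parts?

27

Fill prod[k] for k=2..9: at each k try every first piece i and multiply by the better of (k−i) uncut or prod[k−i].
prod[2] = 1*max(1,0) = 1*1 = 1
prod[3] = max(1*2, 2*1) = 2
prod[4] = max(1*3, 2*2, 3*1) = 4
prod[5] = max(1*4, 2*3, 3*2, 4*1) = 6
prod[6] = max(1*6, 2*4, 3*3, 4*2, 5*1) = 9
prod[7] = max(1*9, 2*6, 3*4, 4*3, 5*2, 6*1) = 12
prod[8] = max(1*12, 2*9, 3*6, …, 6*2, 7*1) = 18
prod[9] = max(1*18, 2*12, 3*9, …, 7*2, 8*1) = 27
One optimal split: 3 + 3 + 3; product 3*3*3 = 27.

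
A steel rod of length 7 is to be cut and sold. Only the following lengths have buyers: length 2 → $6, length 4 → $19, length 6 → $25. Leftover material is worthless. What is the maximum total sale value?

Build best[k] bottom-up: best[k] = max over allowed piece i of (p[i] + best[k−i]).
best[1] = 0
best[2] = 6
best[3] = 6
best[4] = max(6+6, 19+0) = 19
best[5] = max(6+6, 19+0) = 19
best[6] = max(6+19, 19+6, 25+0) = 25
best[7] = max(6+19, 19+6, 25+0) = 25
One optimal cutting: pieces 4 + 2 with 1 unit of scrap → $25.

25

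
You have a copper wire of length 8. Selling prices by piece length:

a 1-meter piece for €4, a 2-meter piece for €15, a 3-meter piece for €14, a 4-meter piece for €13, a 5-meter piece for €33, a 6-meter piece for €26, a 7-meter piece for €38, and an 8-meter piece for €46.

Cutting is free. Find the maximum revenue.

Consider every possible first cut. best[k] is the best of p[i]+best[k−i] over all sellable i≤k.
best[1] = 4
best[2] = max(4+4, 15+0) = 15
best[3] = max(4+15, 15+4, 14+0) = 19
best[4] = max(4+19, 15+15, 14+4, 13+0) = 30
best[5] = max(4+30, 15+19, 14+15, 13+4, 33+0) = 34
best[6] = max(4+34, 15+30, 14+19, 13+15, 33+4, 26+0) = 45
best[7] = max(4+45, 15+34, 14+30, …, 26+4, 38+0) = 49
best[8] = max(4+49, 15+45, 14+34, …, 38+4, 46+0) = 60
One optimal cutting: 2 + 2 + 2 + 2 → €15 + €15 + €15 + €15 = €60.

60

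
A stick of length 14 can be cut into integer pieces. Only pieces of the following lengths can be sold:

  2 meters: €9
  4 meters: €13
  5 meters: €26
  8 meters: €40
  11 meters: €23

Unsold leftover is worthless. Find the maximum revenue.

Build r[k] bottom-up: r[k] = max over allowed piece i of (p[i] + r[k−i]).
r[1] = 0
r[2] = 9
r[3] = 9
r[4] = 18  (first piece 2, then r[2]=9)
r[5] = 26
r[6] = 27  (first piece 2, then r[4]=18)
r[7] = 35  (first piece 2, then r[5]=26)
r[8] = 40
r[9] = 44  (first piece 2, then r[7]=35)
r[10] = 52  (first piece 5, then r[5]=26)
r[11] = 53  (first piece 2, then r[9]=44)
r[12] = 61  (first piece 2, then r[10]=52)
r[13] = 66  (first piece 5, then r[8]=40)
r[14] = 70  (first piece 2, then r[12]=61)
One optimal cutting: 5 + 5 + 2 + 2 → €70.

70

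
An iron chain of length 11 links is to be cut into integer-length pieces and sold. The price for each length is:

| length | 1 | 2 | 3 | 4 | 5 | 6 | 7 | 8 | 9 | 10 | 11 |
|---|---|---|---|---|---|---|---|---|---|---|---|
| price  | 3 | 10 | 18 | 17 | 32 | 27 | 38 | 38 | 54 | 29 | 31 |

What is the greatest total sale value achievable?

68

Let v[k] be the best obtainable value from length k. For each k, try every first piece i and keep the best of price[i] + v[k−i].
v[1] = 3
v[2] = 10
v[3] = 18
v[4] = 21  (first piece 1, then v[3]=18)
v[5] = 32
v[6] = 36  (first piece 3, then v[3]=18)
v[7] = 42  (first piece 2, then v[5]=32)
v[8] = 50  (first piece 3, then v[5]=32)
v[9] = 54  (first piece 3, then v[6]=36)
v[10] = 64  (first piece 5, then v[5]=32)
v[11] = 68  (first piece 3, then v[8]=50)
One optimal cutting: 5 + 3 + 3 → $32 + $18 + $18 = $68.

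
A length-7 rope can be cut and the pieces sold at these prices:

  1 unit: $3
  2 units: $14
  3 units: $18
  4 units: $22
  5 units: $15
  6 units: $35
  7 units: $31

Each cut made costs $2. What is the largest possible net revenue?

42

Build v[k] bottom-up: v[k] = max over allowed piece i of (p[i] + v[k−i]) − 2 per cut.
v[1] = 3
v[2] = max(3+3-2, 14+0) = 14
v[3] = max(3+14-2, 14+3-2, 18+0) = 18
v[4] = max(3+18-2, 14+14-2, 18+3-2, 22+0) = 26
v[5] = max(3+26-2, 14+18-2, 18+14-2, 22+3-2, 15+0) = 30
v[6] = max(3+30-2, 14+26-2, 18+18-2, 22+14-2, 15+3-2, 35+0) = 38
v[7] = max(3+38-2, 14+30-2, 18+26-2, …, 35+3-2, 31+0) = 42
One optimal plan: pieces 3 + 2 + 2 (2 cuts) → $46 − $4 = $42.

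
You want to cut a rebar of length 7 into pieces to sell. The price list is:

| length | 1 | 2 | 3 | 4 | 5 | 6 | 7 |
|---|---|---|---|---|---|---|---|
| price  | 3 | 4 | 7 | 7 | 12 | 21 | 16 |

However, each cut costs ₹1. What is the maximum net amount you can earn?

Build v[k] bottom-up: v[k] = max over allowed piece i of (p[i] + v[k−i]) − 1 per cut.
v[1] = 3
v[2] = max(3+3-1, 4+0) = 5
v[3] = max(3+5-1, 4+3-1, 7+0) = 7
v[4] = max(3+7-1, 4+5-1, 7+3-1, 7+0) = 9
v[5] = max(3+9-1, 4+7-1, 7+5-1, 7+3-1, 12+0) = 12
v[6] = max(3+12-1, 4+9-1, 7+7-1, 7+5-1, 12+3-1, 21+0) = 21
v[7] = max(3+21-1, 4+12-1, 7+9-1, …, 21+3-1, 16+0) = 23
One optimal plan: pieces 6 + 1 (1 cut) → ₹24 − ₹1 = ₹23.

23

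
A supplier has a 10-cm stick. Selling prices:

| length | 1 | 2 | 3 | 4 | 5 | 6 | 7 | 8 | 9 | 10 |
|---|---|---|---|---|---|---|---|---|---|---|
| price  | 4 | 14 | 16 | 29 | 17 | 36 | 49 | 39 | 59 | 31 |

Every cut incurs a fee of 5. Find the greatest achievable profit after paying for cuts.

62

Let net[k] be the best obtainable value from length k. For each k, try every first piece i and keep the best of price[i] + net[k−i] minus the 5 cut fee when i<k.
net[1] = 4
net[2] = 14
net[3] = 16
net[4] = 29
net[5] = 28  (first piece 1, then net[4]=29)
net[6] = 38  (first piece 2, then net[4]=29)
net[7] = 49
net[8] = 53  (first piece 4, then net[4]=29)
net[9] = 59
net[10] = 62  (first piece 2, then net[8]=53)
One optimal plan: pieces 4 + 4 + 2 (2 cuts) → 72 − 10 = 62.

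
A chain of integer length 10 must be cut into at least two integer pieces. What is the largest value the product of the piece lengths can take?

Let f[k] be the best product for length k (with at least one cut). For each first piece i, the rest contributes max(k−i, f[k−i]).
f[2] = 1*max(1,0) = 1*1 = 1
f[3] = 1*max(2,1) = 1*2 = 2
f[4] = 2*max(2,1) = 2*2 = 4
f[5] = 2*max(3,2) = 2*3 = 6
f[6] = 3*max(3,2) = 3*3 = 9
f[7] = 2*max(5,6) = 2*6 = 12
f[8] = 2*max(6,9) = 2*9 = 18
f[9] = 3*max(6,9) = 3*9 = 27
f[10] = 2*max(8,18) = 2*18 = 36
One optimal split: 3 + 3 + 2 + 2; product 3*3*2*2 = 36.

36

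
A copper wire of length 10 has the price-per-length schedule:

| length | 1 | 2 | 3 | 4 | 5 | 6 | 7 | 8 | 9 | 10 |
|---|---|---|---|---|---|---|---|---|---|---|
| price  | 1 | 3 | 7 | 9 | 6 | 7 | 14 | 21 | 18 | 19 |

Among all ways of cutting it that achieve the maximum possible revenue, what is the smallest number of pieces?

Let r[k] be the best obtainable value from length k. For each k, try every first piece i and keep the best of price[i] + r[k−i].
r[1] = 1
r[2] = max(1+1, 3+0) = 3
r[3] = max(1+3, 3+1, 7+0) = 7
r[4] = max(1+7, 3+3, 7+1, 9+0) = 9
r[5] = max(1+9, 3+7, 7+3, 9+1, 6+0) = 10
r[6] = max(1+10, 3+9, 7+7, 9+3, 6+1, 7+0) = 14
r[7] = max(1+14, 3+10, 7+9, …, 7+1, 14+0) = 16
r[8] = max(1+16, 3+14, 7+10, …, 14+1, 21+0) = 21
r[9] = max(1+21, 3+16, 7+14, …, 21+1, 18+0) = 22
r[10] = max(1+22, 3+21, 7+16, …, 18+1, 19+0) = 24
Maximum revenue is €24.
Now minimize piece count subject to staying optimal: for each k, pieces[k] = 1 + min over i with p[i]+r[k−i]=r[k] of pieces[k−i].
pieces[7] = 2
pieces[8] = 1
pieces[9] = 2
pieces[10] = 2

2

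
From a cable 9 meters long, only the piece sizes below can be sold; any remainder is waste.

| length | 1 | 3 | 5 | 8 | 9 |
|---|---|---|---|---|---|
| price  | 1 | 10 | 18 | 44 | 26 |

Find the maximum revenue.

Let best[k] be the best obtainable value from length k. For each k, try every first piece i and keep the best of price[i] + best[k−i].
best[1] = 1
best[2] = 2  (first piece 1, then best[1]=1)
best[3] = max(1+2, 10+0) = 10
best[4] = max(1+10, 10+1) = 11
best[5] = max(1+11, 10+2, 18+0) = 18
best[6] = max(1+18, 10+10, 18+1) = 20
best[7] = max(1+20, 10+11, 18+2) = 21
best[8] = max(1+21, 10+18, 18+10, 44+0) = 44
best[9] = max(1+44, 10+20, 18+11, 44+1, 26+0) = 45
One optimal cutting: 8 + 1 → $45.

45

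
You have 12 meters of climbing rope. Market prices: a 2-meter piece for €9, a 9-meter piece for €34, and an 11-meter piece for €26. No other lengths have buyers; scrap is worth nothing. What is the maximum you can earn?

54

Build f[k] bottom-up: f[k] = max over allowed piece i of (p[i] + f[k−i]).
f[1] = 0
f[2] = 9
f[3] = 9
f[4] = 18  (first piece 2, then f[2]=9)
f[5] = 18
f[6] = 27  (first piece 2, then f[4]=18)
f[7] = 27
f[8] = 36  (first piece 2, then f[6]=27)
f[9] = 36
f[10] = 45  (first piece 2, then f[8]=36)
f[11] = 45
f[12] = 54  (first piece 2, then f[10]=45)
One optimal cutting: 2 + 2 + 2 + 2 + 2 + 2 → €54.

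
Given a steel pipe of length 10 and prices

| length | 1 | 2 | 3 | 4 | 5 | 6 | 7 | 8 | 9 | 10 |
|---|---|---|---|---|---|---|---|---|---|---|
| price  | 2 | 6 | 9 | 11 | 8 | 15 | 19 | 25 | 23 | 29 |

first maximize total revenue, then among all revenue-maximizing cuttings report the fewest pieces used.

Let r[k] be the best obtainable value from length k. For each k, try every first piece i and keep the best of price[i] + r[k−i].
r[1] = 2
r[2] = 6
r[3] = 9
r[4] = 12  (first piece 2, then r[2]=6)
r[5] = 15  (first piece 2, then r[3]=9)
r[6] = 18  (first piece 2, then r[4]=12)
r[7] = 21  (first piece 2, then r[5]=15)
r[8] = 25
r[9] = 27  (first piece 1, then r[8]=25)
r[10] = 31  (first piece 2, then r[8]=25)
Maximum revenue is $31.
Now minimize piece count subject to staying optimal: for each k, pieces[k] = 1 + min over i with p[i]+r[k−i]=r[k] of pieces[k−i].
pieces[7] = 3
pieces[8] = 1
pieces[9] = 2
pieces[10] = 2

2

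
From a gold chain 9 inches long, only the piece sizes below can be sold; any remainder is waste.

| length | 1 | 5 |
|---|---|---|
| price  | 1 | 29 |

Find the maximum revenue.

Consider every possible first cut. r[k] is the best of p[i]+r[k−i] over all sellable i≤k.
r[1] = 1
r[2] = 2  (first piece 1, then r[1]=1)
r[3] = 3  (first piece 1, then r[2]=2)
r[4] = 4  (first piece 1, then r[3]=3)
r[5] = max(1+4, 29+0) = 29
r[6] = max(1+29, 29+1) = 30
r[7] = max(1+30, 29+2) = 31
r[8] = max(1+31, 29+3) = 32
r[9] = max(1+32, 29+4) = 33
One optimal cutting: 5 + 1 + 1 + 1 + 1 → $33.

33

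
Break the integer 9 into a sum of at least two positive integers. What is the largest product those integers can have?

Fill m[k] for k=2..9: at each k try every first piece i and multiply by the better of (k−i) uncut or m[k−i].
m[2] = 1×max(1,0) = 1×1 = 1
m[3] = 1×max(2,1) = 1×2 = 2
m[4] = 2×max(2,1) = 2×2 = 4
m[5] = 2×max(3,2) = 2×3 = 6
m[6] = 3×max(3,2) = 3×3 = 9
m[7] = 2×max(5,6) = 2×6 = 12
m[8] = 2×max(6,9) = 2×9 = 18
m[9] = 3×max(6,9) = 3×9 = 27
One optimal split: 3 + 3 + 3; product 3×3×3 = 27.

27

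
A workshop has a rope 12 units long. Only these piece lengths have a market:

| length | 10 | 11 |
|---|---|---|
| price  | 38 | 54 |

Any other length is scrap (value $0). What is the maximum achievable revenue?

Let r[k] be the best obtainable value from length k. For each k, try every first piece i and keep the best of price[i] + r[k−i].
r[1] = 0
r[2] = 0
r[3] = 0
r[4] = 0
r[5] = 0
r[6] = 0
r[7] = 0
r[8] = 0
r[9] = 0
r[10] = 38
r[11] = max(38+0, 54+0) = 54
r[12] = max(38+0, 54+0) = 54
One optimal cutting: pieces 11 with 1 unit of scrap → $54.

54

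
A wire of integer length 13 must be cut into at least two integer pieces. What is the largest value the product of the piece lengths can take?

108

Define f[k] = max over 1≤i<k of i · max(k−i, f[k−i]); the inner max lets the remainder stay uncut if that's better.
f[2] = 1×max(1,0) = 1×1 = 1
f[3] = max(1×2, 2×1) = 2
f[4] = max(1×3, 2×2, 3×1) = 4
f[5] = max(1×4, 2×3, 3×2, 4×1) = 6
f[6] = max(1×6, 2×4, 3×3, 4×2, 5×1) = 9
f[7] = max(1×9, 2×6, 3×4, 4×3, 5×2, 6×1) = 12
f[8] = max(1×12, 2×9, 3×6, …, 6×2, 7×1) = 18
f[9] = max(1×18, 2×12, 3×9, …, 7×2, 8×1) = 27
f[10] = max(1×27, 2×18, 3×12, …, 8×2, 9×1) = 36
f[11] = max(1×36, 2×27, 3×18, …, 9×2, 10×1) = 54
f[12] = max(1×54, 2×36, 3×27, …, 10×2, 11×1) = 81
f[13] = max(1×81, 2×54, 3×36, …, 11×2, 12×1) = 108
One optimal split: 3 + 3 + 3 + 2 + 2; product 3×3×3×2×2 = 108.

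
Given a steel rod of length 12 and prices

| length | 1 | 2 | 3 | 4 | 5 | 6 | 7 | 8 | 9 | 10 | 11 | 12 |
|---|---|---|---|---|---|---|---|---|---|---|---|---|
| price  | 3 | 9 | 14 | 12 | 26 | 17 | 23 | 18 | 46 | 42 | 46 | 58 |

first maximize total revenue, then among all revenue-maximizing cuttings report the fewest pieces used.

3

Let r[k] be the best obtainable value from length k. For each k, try every first piece i and keep the best of price[i] + r[k−i].
r[1] = 3
r[2] = max(3+3, 9+0) = 9
r[3] = max(3+9, 9+3, 14+0) = 14
r[4] = max(3+14, 9+9, 14+3, 12+0) = 18
r[5] = max(3+18, 9+14, 14+9, 12+3, 26+0) = 26
r[6] = max(3+26, 9+18, 14+14, 12+9, 26+3, 17+0) = 29
r[7] = max(3+29, 9+26, 14+18, …, 17+3, 23+0) = 35
r[8] = max(3+35, 9+29, 14+26, …, 23+3, 18+0) = 40
r[9] = max(3+40, 9+35, 14+29, …, 18+3, 46+0) = 46
r[10] = max(3+46, 9+40, 14+35, …, 46+3, 42+0) = 52
r[11] = max(3+52, 9+46, 14+40, …, 42+3, 46+0) = 55
r[12] = max(3+55, 9+52, 14+46, …, 46+3, 58+0) = 61
Maximum revenue is $61.
Now minimize piece count subject to staying optimal: for each k, pieces[k] = 1 + min over i with p[i]+r[k−i]=r[k] of pieces[k−i].
pieces[9] = 1
pieces[10] = 2
pieces[11] = 2
pieces[12] = 3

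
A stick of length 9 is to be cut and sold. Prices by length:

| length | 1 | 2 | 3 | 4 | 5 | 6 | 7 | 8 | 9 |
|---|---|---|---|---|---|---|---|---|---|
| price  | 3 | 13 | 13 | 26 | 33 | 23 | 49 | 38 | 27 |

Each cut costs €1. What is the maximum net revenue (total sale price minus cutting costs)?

61

Let v[k] be the best obtainable value from length k. For each k, try every first piece i and keep the best of price[i] + v[k−i] minus the 1 cut fee when i<k.
v[1] = 3
v[2] = 13
v[3] = 15  (first piece 1, then v[2]=13)
v[4] = 26
v[5] = 33
v[6] = 38  (first piece 2, then v[4]=26)
v[7] = 49
v[8] = 51  (first piece 1, then v[7]=49)
v[9] = 61  (first piece 2, then v[7]=49)
One optimal plan: pieces 7 + 2 (1 cut) → €62 − €1 = €61.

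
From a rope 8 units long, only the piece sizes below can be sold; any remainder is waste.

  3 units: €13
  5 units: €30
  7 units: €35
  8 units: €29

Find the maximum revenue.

Build f[k] bottom-up: f[k] = max over allowed piece i of (p[i] + f[k−i]).
f[1] = 0
f[2] = 0
f[3] = 13
f[4] = 13
f[5] = max(13+0, 30+0) = 30
f[6] = max(13+13, 30+0) = 30
f[7] = max(13+13, 30+0, 35+0) = 35
f[8] = max(13+30, 30+13, 35+0, 29+0) = 43
One optimal cutting: 5 + 3 → €43.

43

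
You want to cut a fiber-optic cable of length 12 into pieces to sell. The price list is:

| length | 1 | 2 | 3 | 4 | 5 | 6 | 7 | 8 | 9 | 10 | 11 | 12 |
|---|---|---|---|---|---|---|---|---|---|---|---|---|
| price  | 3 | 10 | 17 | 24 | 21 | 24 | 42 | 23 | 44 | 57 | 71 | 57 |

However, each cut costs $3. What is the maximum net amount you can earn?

71

Consider every possible first cut. net[k] is the best of p[i]+net[k−i] over all sellable i≤k, charging 3 whenever i<k.
net[1] = 3
net[2] = max(3+3-3, 10+0) = 10
net[3] = max(3+10-3, 10+3-3, 17+0) = 17
net[4] = max(3+17-3, 10+10-3, 17+3-3, 24+0) = 24
net[5] = max(3+24-3, 10+17-3, 17+10-3, 24+3-3, 21+0) = 24
net[6] = max(3+24-3, 10+24-3, 17+17-3, 24+10-3, 21+3-3, 24+0) = 31
net[7] = max(3+31-3, 10+24-3, 17+24-3, …, 24+3-3, 42+0) = 42
net[8] = max(3+42-3, 10+31-3, 17+24-3, …, 42+3-3, 23+0) = 45
net[9] = max(3+45-3, 10+42-3, 17+31-3, …, 23+3-3, 44+0) = 49
net[10] = max(3+49-3, 10+45-3, 17+42-3, …, 44+3-3, 57+0) = 57
net[11] = max(3+57-3, 10+49-3, 17+45-3, …, 57+3-3, 71+0) = 71
net[12] = max(3+71-3, 10+57-3, 17+49-3, …, 71+3-3, 57+0) = 71
One optimal plan: pieces 11 + 1 (1 cut) → $74 − $3 = $71.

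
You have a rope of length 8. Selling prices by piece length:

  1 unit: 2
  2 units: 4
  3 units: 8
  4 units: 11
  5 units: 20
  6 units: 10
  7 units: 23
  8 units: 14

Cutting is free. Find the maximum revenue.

Consider every possible first cut. best[k] is the best of p[i]+best[k−i] over all sellable i≤k.
best[1] = 2
best[2] = 4  (first piece 1, then best[1]=2)
best[3] = 8
best[4] = 11
best[5] = 20
best[6] = 22  (first piece 1, then best[5]=20)
best[7] = 24  (first piece 1, then best[6]=22)
best[8] = 28  (first piece 3, then best[5]=20)
One optimal cutting: 5 + 3 → 20 + 8 = 28.

28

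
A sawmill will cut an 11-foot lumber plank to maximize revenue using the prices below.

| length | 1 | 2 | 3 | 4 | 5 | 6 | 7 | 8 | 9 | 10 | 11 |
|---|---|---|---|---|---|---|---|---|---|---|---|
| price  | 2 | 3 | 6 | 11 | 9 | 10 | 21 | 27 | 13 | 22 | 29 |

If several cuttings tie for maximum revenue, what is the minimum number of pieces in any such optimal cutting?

2

Build r[k] bottom-up: r[k] = max over allowed piece i of (p[i] + r[k−i]).
r[1] = 2
r[2] = 4  (first piece 1, then r[1]=2)
r[3] = 6  (first piece 1, then r[2]=4)
r[4] = 11
r[5] = 13  (first piece 1, then r[4]=11)
r[6] = 15  (first piece 1, then r[5]=13)
r[7] = 21
r[8] = 27
r[9] = 29  (first piece 1, then r[8]=27)
r[10] = 31  (first piece 1, then r[9]=29)
r[11] = 33  (first piece 1, then r[10]=31)
Maximum revenue is $33.
Now minimize piece count subject to staying optimal: for each k, pieces[k] = 1 + min over i with p[i]+r[k−i]=r[k] of pieces[k−i].
pieces[8] = 1
pieces[9] = 2
pieces[10] = 3
pieces[11] = 2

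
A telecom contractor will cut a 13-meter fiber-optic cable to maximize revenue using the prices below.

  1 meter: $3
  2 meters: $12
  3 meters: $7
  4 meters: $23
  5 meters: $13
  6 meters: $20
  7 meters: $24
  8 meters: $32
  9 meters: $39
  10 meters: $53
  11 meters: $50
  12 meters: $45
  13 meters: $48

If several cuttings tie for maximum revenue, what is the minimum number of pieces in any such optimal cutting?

Build r[k] bottom-up: r[k] = max over allowed piece i of (p[i] + r[k−i]).
r[1] = 3
r[2] = 12
r[3] = 15  (first piece 1, then r[2]=12)
r[4] = 24  (first piece 2, then r[2]=12)
r[5] = 27  (first piece 1, then r[4]=24)
r[6] = 36  (first piece 2, then r[4]=24)
r[7] = 39  (first piece 1, then r[6]=36)
r[8] = 48  (first piece 2, then r[6]=36)
r[9] = 51  (first piece 1, then r[8]=48)
r[10] = 60  (first piece 2, then r[8]=48)
r[11] = 63  (first piece 1, then r[10]=60)
r[12] = 72  (first piece 2, then r[10]=60)
r[13] = 75  (first piece 1, then r[12]=72)
Maximum revenue is $75.
Now minimize piece count subject to staying optimal: for each k, pieces[k] = 1 + min over i with p[i]+r[k−i]=r[k] of pieces[k−i].
pieces[10] = 5
pieces[11] = 6
pieces[12] = 6
pieces[13] = 7

7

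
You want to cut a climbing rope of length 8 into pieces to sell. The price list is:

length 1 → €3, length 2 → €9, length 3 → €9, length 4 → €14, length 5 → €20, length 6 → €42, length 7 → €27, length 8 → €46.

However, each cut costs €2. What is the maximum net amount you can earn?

Build net[k] bottom-up: net[k] = max over allowed piece i of (p[i] + net[k−i]) − 2 per cut.
net[1] = 3
net[2] = max(3+3-2, 9+0) = 9
net[3] = max(3+9-2, 9+3-2, 9+0) = 10
net[4] = max(3+10-2, 9+9-2, 9+3-2, 14+0) = 16
net[5] = max(3+16-2, 9+10-2, 9+9-2, 14+3-2, 20+0) = 20
net[6] = max(3+20-2, 9+16-2, 9+10-2, 14+9-2, 20+3-2, 42+0) = 42
net[7] = max(3+42-2, 9+20-2, 9+16-2, …, 42+3-2, 27+0) = 43
net[8] = max(3+43-2, 9+42-2, 9+20-2, …, 27+3-2, 46+0) = 49
One optimal plan: pieces 6 + 2 (1 cut) → €51 − €2 = €49.

49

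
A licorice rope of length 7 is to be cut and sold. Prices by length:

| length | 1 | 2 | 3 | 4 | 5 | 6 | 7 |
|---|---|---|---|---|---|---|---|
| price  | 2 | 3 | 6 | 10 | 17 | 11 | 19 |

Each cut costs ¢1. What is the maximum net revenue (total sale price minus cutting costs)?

Let r[k] be the best obtainable value from length k. For each k, try every first piece i and keep the best of price[i] + r[k−i] minus the 1 cut fee when i<k.
r[1] = 2
r[2] = max(2+2-1, 3+0) = 3
r[3] = max(2+3-1, 3+2-1, 6+0) = 6
r[4] = max(2+6-1, 3+3-1, 6+2-1, 10+0) = 10
r[5] = max(2+10-1, 3+6-1, 6+3-1, 10+2-1, 17+0) = 17
r[6] = max(2+17-1, 3+10-1, 6+6-1, 10+3-1, 17+2-1, 11+0) = 18
r[7] = max(2+18-1, 3+17-1, 6+10-1, …, 11+2-1, 19+0) = 19
One optimal plan: pieces 5 + 1 + 1 (2 cuts) → ¢21 − ¢2 = ¢19.

19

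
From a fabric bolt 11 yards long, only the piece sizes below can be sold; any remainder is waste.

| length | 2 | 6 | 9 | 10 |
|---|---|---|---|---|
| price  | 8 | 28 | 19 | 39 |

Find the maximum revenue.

Consider every possible first cut. f[k] is the best of p[i]+f[k−i] over all sellable i≤k.
f[1] = 0
f[2] = 8
f[3] = 8
f[4] = 16  (first piece 2, then f[2]=8)
f[5] = 16
f[6] = max(8+16, 28+0) = 28
f[7] = max(8+16, 28+0) = 28
f[8] = max(8+28, 28+8) = 36
f[9] = max(8+28, 28+8, 19+0) = 36
f[10] = max(8+36, 28+16, 19+0, 39+0) = 44
f[11] = max(8+36, 28+16, 19+8, 39+0) = 44
One optimal cutting: pieces 6 + 2 + 2 with 1 yard of scrap → $44.

44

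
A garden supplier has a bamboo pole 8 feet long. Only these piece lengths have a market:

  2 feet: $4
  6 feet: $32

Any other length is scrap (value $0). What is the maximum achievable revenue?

Build r[k] bottom-up: r[k] = max over allowed piece i of (p[i] + r[k−i]).
r[1] = 0
r[2] = 4
r[3] = 4
r[4] = 8  (first piece 2, then r[2]=4)
r[5] = 8
r[6] = max(4+8, 32+0) = 32
r[7] = max(4+8, 32+0) = 32
r[8] = max(4+32, 32+4) = 36
One optimal cutting: 6 + 2 → $36.

36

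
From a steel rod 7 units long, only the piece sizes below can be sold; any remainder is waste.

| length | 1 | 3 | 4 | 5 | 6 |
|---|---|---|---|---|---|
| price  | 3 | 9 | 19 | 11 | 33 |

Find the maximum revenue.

Build r[k] bottom-up: r[k] = max over allowed piece i of (p[i] + r[k−i]).
r[1] = 3
r[2] = 6  (first piece 1, then r[1]=3)
r[3] = max(3+6, 9+0) = 9
r[4] = max(3+9, 9+3, 19+0) = 19
r[5] = max(3+19, 9+6, 19+3, 11+0) = 22
r[6] = max(3+22, 9+9, 19+6, 11+3, 33+0) = 33
r[7] = max(3+33, 9+19, 19+9, 11+6, 33+3) = 36
One optimal cutting: 6 + 1 → $36.

36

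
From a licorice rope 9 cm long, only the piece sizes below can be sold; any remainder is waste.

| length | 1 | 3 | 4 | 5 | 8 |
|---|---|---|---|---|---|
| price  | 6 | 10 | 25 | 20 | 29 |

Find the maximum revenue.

56

Build best[k] bottom-up: best[k] = max over allowed piece i of (p[i] + best[k−i]).
best[1] = 6
best[2] = 12  (first piece 1, then best[1]=6)
best[3] = 18  (first piece 1, then best[2]=12)
best[4] = 25
best[5] = 31  (first piece 1, then best[4]=25)
best[6] = 37  (first piece 1, then best[5]=31)
best[7] = 43  (first piece 1, then best[6]=37)
best[8] = 50  (first piece 4, then best[4]=25)
best[9] = 56  (first piece 1, then best[8]=50)
One optimal cutting: 4 + 4 + 1 → ¢56.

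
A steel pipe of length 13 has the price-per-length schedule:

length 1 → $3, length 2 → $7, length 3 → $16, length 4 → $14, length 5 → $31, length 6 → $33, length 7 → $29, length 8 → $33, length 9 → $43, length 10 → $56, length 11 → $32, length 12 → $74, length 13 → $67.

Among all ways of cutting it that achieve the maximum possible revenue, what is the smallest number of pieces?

Consider every possible first cut. r[k] is the best of p[i]+r[k−i] over all sellable i≤k.
r[1] = 3
r[2] = max(3+3, 7+0) = 7
r[3] = max(3+7, 7+3, 16+0) = 16
r[4] = max(3+16, 7+7, 16+3, 14+0) = 19
r[5] = max(3+19, 7+16, 16+7, 14+3, 31+0) = 31
r[6] = max(3+31, 7+19, 16+16, 14+7, 31+3, 33+0) = 34
r[7] = max(3+34, 7+31, 16+19, …, 33+3, 29+0) = 38
r[8] = max(3+38, 7+34, 16+31, …, 29+3, 33+0) = 47
r[9] = max(3+47, 7+38, 16+34, …, 33+3, 43+0) = 50
r[10] = max(3+50, 7+47, 16+38, …, 43+3, 56+0) = 62
r[11] = max(3+62, 7+50, 16+47, …, 56+3, 32+0) = 65
r[12] = max(3+65, 7+62, 16+50, …, 32+3, 74+0) = 74
r[13] = max(3+74, 7+65, 16+62, …, 74+3, 67+0) = 78
Maximum revenue is $78.
Now minimize piece count subject to staying optimal: for each k, pieces[k] = 1 + min over i with p[i]+r[k−i]=r[k] of pieces[k−i].
pieces[10] = 2
pieces[11] = 3
pieces[12] = 1
pieces[13] = 3

3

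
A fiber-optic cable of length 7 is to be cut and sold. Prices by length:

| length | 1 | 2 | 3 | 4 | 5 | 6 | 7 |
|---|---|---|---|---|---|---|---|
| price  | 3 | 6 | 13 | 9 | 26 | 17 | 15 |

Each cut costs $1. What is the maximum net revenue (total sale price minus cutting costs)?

31

Build r[k] bottom-up: r[k] = max over allowed piece i of (p[i] + r[k−i]) − 1 per cut.
r[1] = 3
r[2] = max(3+3-1, 6+0) = 6
r[3] = max(3+6-1, 6+3-1, 13+0) = 13
r[4] = max(3+13-1, 6+6-1, 13+3-1, 9+0) = 15
r[5] = max(3+15-1, 6+13-1, 13+6-1, 9+3-1, 26+0) = 26
r[6] = max(3+26-1, 6+15-1, 13+13-1, 9+6-1, 26+3-1, 17+0) = 28
r[7] = max(3+28-1, 6+26-1, 13+15-1, …, 17+3-1, 15+0) = 31
One optimal plan: pieces 5 + 2 (1 cut) → $32 − $1 = $31.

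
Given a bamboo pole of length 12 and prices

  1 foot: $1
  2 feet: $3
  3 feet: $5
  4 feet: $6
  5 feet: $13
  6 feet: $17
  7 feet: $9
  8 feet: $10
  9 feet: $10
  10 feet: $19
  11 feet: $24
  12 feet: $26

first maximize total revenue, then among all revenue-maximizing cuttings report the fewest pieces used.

Consider every possible first cut. r[k] is the best of p[i]+r[k−i] over all sellable i≤k.
r[1] = 1
r[2] = 3
r[3] = 5
r[4] = 6  (first piece 1, then r[3]=5)
r[5] = 13
r[6] = 17
r[7] = 18  (first piece 1, then r[6]=17)
r[8] = 20  (first piece 2, then r[6]=17)
r[9] = 22  (first piece 3, then r[6]=17)
r[10] = 26  (first piece 5, then r[5]=13)
r[11] = 30  (first piece 5, then r[6]=17)
r[12] = 34  (first piece 6, then r[6]=17)
Maximum revenue is $34.
Now minimize piece count subject to staying optimal: for each k, pieces[k] = 1 + min over i with p[i]+r[k−i]=r[k] of pieces[k−i].
pieces[9] = 2
pieces[10] = 2
pieces[11] = 2
pieces[12] = 2

2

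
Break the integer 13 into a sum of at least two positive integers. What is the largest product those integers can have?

Define prod[k] = max over 1≤i<k of i · max(k−i, prod[k−i]); the inner max lets the remainder stay uncut if that's better.
prod[2] = 1*max(1,0) = 1*1 = 1
prod[3] = max(1*2, 2*1) = 2
prod[4] = max(1*3, 2*2, 3*1) = 4
prod[5] = max(1*4, 2*3, 3*2, 4*1) = 6
prod[6] = max(1*6, 2*4, 3*3, 4*2, 5*1) = 9
prod[7] = max(1*9, 2*6, 3*4, 4*3, 5*2, 6*1) = 12
prod[8] = max(1*12, 2*9, 3*6, …, 6*2, 7*1) = 18
prod[9] = max(1*18, 2*12, 3*9, …, 7*2, 8*1) = 27
prod[10] = max(1*27, 2*18, 3*12, …, 8*2, 9*1) = 36
prod[11] = max(1*36, 2*27, 3*18, …, 9*2, 10*1) = 54
prod[12] = max(1*54, 2*36, 3*27, …, 10*2, 11*1) = 81
prod[13] = max(1*81, 2*54, 3*36, …, 11*2, 12*1) = 108
One optimal split: 3 + 3 + 3 + 2 + 2; product 3*3*3*2*2 = 108.

108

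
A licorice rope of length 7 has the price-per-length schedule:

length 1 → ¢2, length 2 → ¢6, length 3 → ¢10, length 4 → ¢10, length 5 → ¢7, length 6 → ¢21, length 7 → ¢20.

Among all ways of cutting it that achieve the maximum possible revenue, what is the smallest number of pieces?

Consider every possible first cut. r[k] is the best of p[i]+r[k−i] over all sellable i≤k.
r[1] = 2
r[2] = max(2+2, 6+0) = 6
r[3] = max(2+6, 6+2, 10+0) = 10
r[4] = max(2+10, 6+6, 10+2, 10+0) = 12
r[5] = max(2+12, 6+10, 10+6, 10+2, 7+0) = 16
r[6] = max(2+16, 6+12, 10+10, 10+6, 7+2, 21+0) = 21
r[7] = max(2+21, 6+16, 10+12, …, 21+2, 20+0) = 23
Maximum revenue is ¢23.
Now minimize piece count subject to staying optimal: for each k, pieces[k] = 1 + min over i with p[i]+r[k−i]=r[k] of pieces[k−i].
pieces[4] = 2
pieces[5] = 2
pieces[6] = 1
pieces[7] = 2

2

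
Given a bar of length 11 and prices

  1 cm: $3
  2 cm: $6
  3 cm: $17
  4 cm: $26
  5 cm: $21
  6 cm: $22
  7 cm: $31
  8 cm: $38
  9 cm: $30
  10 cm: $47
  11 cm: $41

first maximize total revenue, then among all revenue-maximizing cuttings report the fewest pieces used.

3

Build r[k] bottom-up: r[k] = max over allowed piece i of (p[i] + r[k−i]).
r[1] = 3
r[2] = max(3+3, 6+0) = 6
r[3] = max(3+6, 6+3, 17+0) = 17
r[4] = max(3+17, 6+6, 17+3, 26+0) = 26
r[5] = max(3+26, 6+17, 17+6, 26+3, 21+0) = 29
r[6] = max(3+29, 6+26, 17+17, 26+6, 21+3, 22+0) = 34
r[7] = max(3+34, 6+29, 17+26, …, 22+3, 31+0) = 43
r[8] = max(3+43, 6+34, 17+29, …, 31+3, 38+0) = 52
r[9] = max(3+52, 6+43, 17+34, …, 38+3, 30+0) = 55
r[10] = max(3+55, 6+52, 17+43, …, 30+3, 47+0) = 60
r[11] = max(3+60, 6+55, 17+52, …, 47+3, 41+0) = 69
Maximum revenue is $69.
Now minimize piece count subject to staying optimal: for each k, pieces[k] = 1 + min over i with p[i]+r[k−i]=r[k] of pieces[k−i].
pieces[8] = 2
pieces[9] = 3
pieces[10] = 3
pieces[11] = 3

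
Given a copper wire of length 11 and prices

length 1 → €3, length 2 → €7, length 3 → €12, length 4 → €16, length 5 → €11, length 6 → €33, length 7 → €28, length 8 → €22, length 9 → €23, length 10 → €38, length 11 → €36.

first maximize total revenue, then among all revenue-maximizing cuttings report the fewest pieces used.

3

Let r[k] be the best obtainable value from length k. For each k, try every first piece i and keep the best of price[i] + r[k−i].
r[1] = 3
r[2] = 7
r[3] = 12
r[4] = 16
r[5] = 19  (first piece 1, then r[4]=16)
r[6] = 33
r[7] = 36  (first piece 1, then r[6]=33)
r[8] = 40  (first piece 2, then r[6]=33)
r[9] = 45  (first piece 3, then r[6]=33)
r[10] = 49  (first piece 4, then r[6]=33)
r[11] = 52  (first piece 1, then r[10]=49)
Maximum revenue is €52.
Now minimize piece count subject to staying optimal: for each k, pieces[k] = 1 + min over i with p[i]+r[k−i]=r[k] of pieces[k−i].
pieces[8] = 2
pieces[9] = 2
pieces[10] = 2
pieces[11] = 3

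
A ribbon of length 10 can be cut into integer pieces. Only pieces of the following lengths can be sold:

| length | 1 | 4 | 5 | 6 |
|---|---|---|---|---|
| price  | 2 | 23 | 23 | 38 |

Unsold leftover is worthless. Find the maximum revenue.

Build f[k] bottom-up: f[k] = max over allowed piece i of (p[i] + f[k−i]).
f[1] = 2
f[2] = 4  (first piece 1, then f[1]=2)
f[3] = 6  (first piece 1, then f[2]=4)
f[4] = max(2+6, 23+0) = 23
f[5] = max(2+23, 23+2, 23+0) = 25
f[6] = max(2+25, 23+4, 23+2, 38+0) = 38
f[7] = max(2+38, 23+6, 23+4, 38+2) = 40
f[8] = max(2+40, 23+23, 23+6, 38+4) = 46
f[9] = max(2+46, 23+25, 23+23, 38+6) = 48
f[10] = max(2+48, 23+38, 23+25, 38+23) = 61
One optimal cutting: 6 + 4 → ¢61.

61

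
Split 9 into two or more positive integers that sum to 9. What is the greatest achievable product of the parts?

27

Define P[k] = max over 1≤i<k of i · max(k−i, P[k−i]); the inner max lets the remainder stay uncut if that's better.
P[2] = 1·max(1,0) = 1·1 = 1
P[3] = 1·max(2,1) = 1·2 = 2
P[4] = 2·max(2,1) = 2·2 = 4
P[5] = 2·max(3,2) = 2·3 = 6
P[6] = 3·max(3,2) = 3·3 = 9
P[7] = 2·max(5,6) = 2·6 = 12
P[8] = 2·max(6,9) = 2·9 = 18
P[9] = 3·max(6,9) = 3·9 = 27
One optimal split: 3 + 3 + 3; product 3·3·3 = 27.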